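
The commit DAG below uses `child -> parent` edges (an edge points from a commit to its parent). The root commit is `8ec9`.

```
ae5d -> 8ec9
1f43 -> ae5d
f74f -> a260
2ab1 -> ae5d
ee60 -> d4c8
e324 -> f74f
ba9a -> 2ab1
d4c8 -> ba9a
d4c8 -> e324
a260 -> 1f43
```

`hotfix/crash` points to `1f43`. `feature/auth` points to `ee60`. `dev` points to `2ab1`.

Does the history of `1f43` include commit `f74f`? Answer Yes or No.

No

Ancestors of 1f43: {1f43, 8ec9, ae5d}.
f74f is not in that set, so it is not an ancestor of 1f43.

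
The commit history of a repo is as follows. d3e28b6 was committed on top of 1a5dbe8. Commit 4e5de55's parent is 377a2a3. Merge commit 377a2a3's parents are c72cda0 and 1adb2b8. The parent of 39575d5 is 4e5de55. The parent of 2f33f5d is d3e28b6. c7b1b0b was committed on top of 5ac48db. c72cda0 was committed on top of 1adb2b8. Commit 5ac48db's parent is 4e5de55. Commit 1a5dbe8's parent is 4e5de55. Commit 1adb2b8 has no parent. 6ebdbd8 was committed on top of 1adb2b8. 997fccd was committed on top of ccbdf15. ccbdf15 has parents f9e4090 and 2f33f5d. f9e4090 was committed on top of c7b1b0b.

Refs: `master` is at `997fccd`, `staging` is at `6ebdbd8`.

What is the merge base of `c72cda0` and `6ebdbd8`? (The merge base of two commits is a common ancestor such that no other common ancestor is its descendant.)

1adb2b8

Ancestors of c72cda0: {1adb2b8, c72cda0}.
Ancestors of 6ebdbd8: {1adb2b8, 6ebdbd8}.
Common ancestors: {1adb2b8}.
The only common ancestor is 1adb2b8, so it is the merge base.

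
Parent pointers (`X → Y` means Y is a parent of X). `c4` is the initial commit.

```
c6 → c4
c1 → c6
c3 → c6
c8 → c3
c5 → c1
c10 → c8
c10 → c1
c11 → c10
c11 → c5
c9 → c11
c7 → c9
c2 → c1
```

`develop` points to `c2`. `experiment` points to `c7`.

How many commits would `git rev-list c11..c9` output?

Reachable from c9: {c1, c10, c11, c3, c4, c5, c6, c8, c9}.
Reachable from c11: {c1, c10, c11, c3, c4, c5, c6, c8}.
In c9's history but not c11's: {c9} — 1 commit.

1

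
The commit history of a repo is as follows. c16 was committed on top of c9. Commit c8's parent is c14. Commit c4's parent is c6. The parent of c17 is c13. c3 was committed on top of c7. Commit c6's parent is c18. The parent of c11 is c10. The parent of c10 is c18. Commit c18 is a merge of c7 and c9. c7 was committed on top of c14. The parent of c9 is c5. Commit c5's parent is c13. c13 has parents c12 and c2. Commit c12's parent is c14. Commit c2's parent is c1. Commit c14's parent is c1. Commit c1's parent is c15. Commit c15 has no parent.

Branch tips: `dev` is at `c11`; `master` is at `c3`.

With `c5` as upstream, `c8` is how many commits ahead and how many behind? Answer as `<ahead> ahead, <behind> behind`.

Reachable from c8: {c1, c14, c15, c8}.
Reachable from c5: {c1, c12, c13, c14, c15, c2, c5}.
Only in c8's history (ahead): {c8} — 1.
Only in c5's history (behind): {c12, c13, c2, c5} — 4.

1 ahead, 4 behind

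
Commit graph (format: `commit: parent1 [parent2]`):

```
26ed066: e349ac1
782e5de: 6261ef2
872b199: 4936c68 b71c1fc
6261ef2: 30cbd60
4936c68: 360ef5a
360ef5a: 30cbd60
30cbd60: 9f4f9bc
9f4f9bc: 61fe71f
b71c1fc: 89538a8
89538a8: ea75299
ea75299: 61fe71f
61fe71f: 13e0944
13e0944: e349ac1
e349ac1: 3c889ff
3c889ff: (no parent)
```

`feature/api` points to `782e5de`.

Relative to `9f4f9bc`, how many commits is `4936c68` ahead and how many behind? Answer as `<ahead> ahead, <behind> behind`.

3 ahead, 0 behind

Reachable from 4936c68: {13e0944, 30cbd60, 360ef5a, 3c889ff, 4936c68, 61fe71f, 9f4f9bc, e349ac1}.
Reachable from 9f4f9bc: {13e0944, 3c889ff, 61fe71f, 9f4f9bc, e349ac1}.
Only in 4936c68's history (ahead): {30cbd60, 360ef5a, 4936c68} — 3.
Only in 9f4f9bc's history (behind): {} — 0.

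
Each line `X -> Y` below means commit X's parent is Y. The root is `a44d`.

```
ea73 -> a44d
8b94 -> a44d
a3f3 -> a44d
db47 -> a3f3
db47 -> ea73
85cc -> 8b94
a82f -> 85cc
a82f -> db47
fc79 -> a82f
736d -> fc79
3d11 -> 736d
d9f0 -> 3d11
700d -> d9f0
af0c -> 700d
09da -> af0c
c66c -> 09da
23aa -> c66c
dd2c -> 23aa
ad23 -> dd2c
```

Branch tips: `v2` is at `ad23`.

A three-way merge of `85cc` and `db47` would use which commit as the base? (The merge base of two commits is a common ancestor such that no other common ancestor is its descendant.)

Ancestors of 85cc: {85cc, 8b94, a44d}.
Ancestors of db47: {a3f3, a44d, db47, ea73}.
Common ancestors: {a44d}.
The only common ancestor is a44d, so it is the merge base.

a44d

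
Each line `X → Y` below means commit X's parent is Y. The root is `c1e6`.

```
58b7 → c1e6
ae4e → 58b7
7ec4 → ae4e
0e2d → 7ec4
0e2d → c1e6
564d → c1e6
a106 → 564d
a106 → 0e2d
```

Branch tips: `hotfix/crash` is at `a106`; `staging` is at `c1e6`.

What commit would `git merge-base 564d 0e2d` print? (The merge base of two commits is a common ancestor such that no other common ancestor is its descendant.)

c1e6

Ancestors of 564d: {564d, c1e6}.
Ancestors of 0e2d: {0e2d, 58b7, 7ec4, ae4e, c1e6}.
Common ancestors: {c1e6}.
The only common ancestor is c1e6, so it is the merge base.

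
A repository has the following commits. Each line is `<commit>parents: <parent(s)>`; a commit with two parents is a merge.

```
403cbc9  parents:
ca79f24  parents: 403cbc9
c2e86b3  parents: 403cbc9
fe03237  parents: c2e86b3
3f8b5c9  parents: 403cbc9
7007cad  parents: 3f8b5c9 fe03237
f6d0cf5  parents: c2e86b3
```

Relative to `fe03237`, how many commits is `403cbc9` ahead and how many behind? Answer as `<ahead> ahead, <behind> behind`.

0 ahead, 2 behind

Reachable from 403cbc9: {403cbc9}.
Reachable from fe03237: {403cbc9, c2e86b3, fe03237}.
Only in 403cbc9's history (ahead): {} — 0.
Only in fe03237's history (behind): {c2e86b3, fe03237} — 2.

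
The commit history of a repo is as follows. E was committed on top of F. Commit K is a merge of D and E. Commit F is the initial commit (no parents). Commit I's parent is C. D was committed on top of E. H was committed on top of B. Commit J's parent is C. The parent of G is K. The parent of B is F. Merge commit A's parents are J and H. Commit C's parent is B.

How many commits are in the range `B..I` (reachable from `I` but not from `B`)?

2

Reachable from I: {B, C, F, I}.
Reachable from B: {B, F}.
In I's history but not B's: {C, I} — 2 commits.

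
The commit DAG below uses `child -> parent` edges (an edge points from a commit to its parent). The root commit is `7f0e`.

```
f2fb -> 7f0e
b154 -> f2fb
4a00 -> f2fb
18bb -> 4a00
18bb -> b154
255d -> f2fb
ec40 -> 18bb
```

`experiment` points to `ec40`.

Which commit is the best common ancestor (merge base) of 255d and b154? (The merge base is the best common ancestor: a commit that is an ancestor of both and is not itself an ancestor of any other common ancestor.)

Ancestors of 255d: {255d, 7f0e, f2fb}.
Ancestors of b154: {7f0e, b154, f2fb}.
Common ancestors: {7f0e, f2fb}.
Among these, f2fb is not an ancestor of any other common ancestor — it is the merge base.

f2fb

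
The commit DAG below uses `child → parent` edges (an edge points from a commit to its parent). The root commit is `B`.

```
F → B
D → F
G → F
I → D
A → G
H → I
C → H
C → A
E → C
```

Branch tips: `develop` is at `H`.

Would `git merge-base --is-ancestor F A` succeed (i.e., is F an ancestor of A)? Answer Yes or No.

Yes

Ancestors of A (commits reachable by following parents): {A, B, F, G}.
F is in that set, so it is an ancestor of A.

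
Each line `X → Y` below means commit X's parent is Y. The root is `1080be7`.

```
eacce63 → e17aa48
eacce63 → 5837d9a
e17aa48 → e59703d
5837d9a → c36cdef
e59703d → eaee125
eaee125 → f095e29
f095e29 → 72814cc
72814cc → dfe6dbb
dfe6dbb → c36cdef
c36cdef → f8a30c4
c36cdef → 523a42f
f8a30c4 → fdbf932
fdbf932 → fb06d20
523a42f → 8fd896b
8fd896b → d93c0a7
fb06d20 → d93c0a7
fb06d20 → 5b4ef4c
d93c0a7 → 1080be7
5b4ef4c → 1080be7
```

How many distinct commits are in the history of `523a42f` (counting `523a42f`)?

4

Walking parent pointers from 523a42f: reachable set = {1080be7, 523a42f, 8fd896b, d93c0a7}.
That is 4 commits.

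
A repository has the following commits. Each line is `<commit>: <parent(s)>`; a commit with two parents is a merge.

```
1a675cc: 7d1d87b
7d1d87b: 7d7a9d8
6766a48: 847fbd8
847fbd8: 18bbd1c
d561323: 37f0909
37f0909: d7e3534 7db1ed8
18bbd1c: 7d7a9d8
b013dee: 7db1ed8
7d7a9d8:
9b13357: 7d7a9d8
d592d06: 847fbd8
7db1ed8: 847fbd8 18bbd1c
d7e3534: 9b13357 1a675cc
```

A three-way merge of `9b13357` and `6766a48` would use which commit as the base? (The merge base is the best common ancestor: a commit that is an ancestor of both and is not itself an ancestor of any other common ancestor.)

Ancestors of 9b13357: {7d7a9d8, 9b13357}.
Ancestors of 6766a48: {18bbd1c, 6766a48, 7d7a9d8, 847fbd8}.
Common ancestors: {7d7a9d8}.
The only common ancestor is 7d7a9d8, so it is the merge base.

7d7a9d8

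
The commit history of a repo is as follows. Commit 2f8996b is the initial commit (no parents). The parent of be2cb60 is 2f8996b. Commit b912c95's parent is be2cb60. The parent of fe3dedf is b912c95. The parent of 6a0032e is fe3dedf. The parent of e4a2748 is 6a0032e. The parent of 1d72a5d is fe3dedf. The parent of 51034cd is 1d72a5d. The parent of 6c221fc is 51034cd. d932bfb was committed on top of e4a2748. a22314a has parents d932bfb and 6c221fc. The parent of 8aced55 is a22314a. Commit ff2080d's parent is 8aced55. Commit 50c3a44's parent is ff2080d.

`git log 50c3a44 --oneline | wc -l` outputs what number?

Walking parent pointers from 50c3a44: reachable set = {1d72a5d, 2f8996b, 50c3a44, 51034cd, 6a0032e, 6c221fc, 8aced55, a22314a, b912c95, be2cb60, d932bfb, e4a2748, fe3dedf, ff2080d}.
That is 14 commits.

14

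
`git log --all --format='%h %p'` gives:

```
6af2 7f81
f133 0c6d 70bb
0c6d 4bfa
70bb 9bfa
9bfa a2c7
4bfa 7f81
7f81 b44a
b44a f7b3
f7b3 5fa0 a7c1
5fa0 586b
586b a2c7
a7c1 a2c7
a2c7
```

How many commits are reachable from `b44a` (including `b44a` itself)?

6

Walking parent pointers from b44a: reachable set = {586b, 5fa0, a2c7, a7c1, b44a, f7b3}.
That is 6 commits.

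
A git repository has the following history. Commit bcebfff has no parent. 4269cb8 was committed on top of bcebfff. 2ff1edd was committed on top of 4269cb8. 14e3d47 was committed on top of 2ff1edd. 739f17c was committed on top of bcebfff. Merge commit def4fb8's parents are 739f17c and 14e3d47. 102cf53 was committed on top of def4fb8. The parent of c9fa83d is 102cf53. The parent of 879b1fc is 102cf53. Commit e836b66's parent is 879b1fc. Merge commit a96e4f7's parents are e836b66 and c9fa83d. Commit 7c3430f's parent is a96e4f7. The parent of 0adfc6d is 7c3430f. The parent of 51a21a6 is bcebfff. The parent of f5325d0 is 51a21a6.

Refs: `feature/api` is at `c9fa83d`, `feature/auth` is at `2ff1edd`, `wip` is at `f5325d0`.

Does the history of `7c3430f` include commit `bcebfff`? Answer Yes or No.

Ancestors of 7c3430f (commits reachable by following parents): {102cf53, 14e3d47, 2ff1edd, 4269cb8, 739f17c, 7c3430f, 879b1fc, a96e4f7, bcebfff, c9fa83d, def4fb8, e836b66}.
bcebfff is in that set, so it is an ancestor of 7c3430f.

Yes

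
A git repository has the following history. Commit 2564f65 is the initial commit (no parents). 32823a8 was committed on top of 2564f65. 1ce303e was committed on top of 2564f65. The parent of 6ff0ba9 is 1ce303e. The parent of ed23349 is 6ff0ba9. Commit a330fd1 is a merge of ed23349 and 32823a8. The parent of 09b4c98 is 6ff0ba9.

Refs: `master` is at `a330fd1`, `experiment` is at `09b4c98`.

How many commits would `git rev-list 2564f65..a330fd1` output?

Reachable from a330fd1: {1ce303e, 2564f65, 32823a8, 6ff0ba9, a330fd1, ed23349}.
Reachable from 2564f65: {2564f65}.
In a330fd1's history but not 2564f65's: {1ce303e, 32823a8, 6ff0ba9, a330fd1, ed23349} — 5 commits.

5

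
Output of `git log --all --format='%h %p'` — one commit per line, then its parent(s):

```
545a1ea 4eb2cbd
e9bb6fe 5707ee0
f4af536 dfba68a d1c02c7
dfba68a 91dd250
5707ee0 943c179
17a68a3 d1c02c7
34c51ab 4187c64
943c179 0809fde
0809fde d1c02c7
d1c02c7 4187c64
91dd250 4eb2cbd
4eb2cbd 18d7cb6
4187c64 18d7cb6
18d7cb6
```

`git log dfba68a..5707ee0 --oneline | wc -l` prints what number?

5

Reachable from 5707ee0: {0809fde, 18d7cb6, 4187c64, 5707ee0, 943c179, d1c02c7}.
Reachable from dfba68a: {18d7cb6, 4eb2cbd, 91dd250, dfba68a}.
In 5707ee0's history but not dfba68a's: {0809fde, 4187c64, 5707ee0, 943c179, d1c02c7} — 5 commits.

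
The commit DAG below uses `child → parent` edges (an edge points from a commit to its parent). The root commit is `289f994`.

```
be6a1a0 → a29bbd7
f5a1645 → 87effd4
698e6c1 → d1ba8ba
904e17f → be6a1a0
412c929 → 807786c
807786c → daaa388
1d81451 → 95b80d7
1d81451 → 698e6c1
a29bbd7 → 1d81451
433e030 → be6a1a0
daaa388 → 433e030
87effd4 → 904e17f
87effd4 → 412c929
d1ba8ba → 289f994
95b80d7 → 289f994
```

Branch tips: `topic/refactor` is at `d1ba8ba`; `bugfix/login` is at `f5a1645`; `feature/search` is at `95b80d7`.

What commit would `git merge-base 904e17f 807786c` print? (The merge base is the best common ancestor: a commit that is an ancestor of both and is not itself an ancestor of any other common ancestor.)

Ancestors of 904e17f: {1d81451, 289f994, 698e6c1, 904e17f, 95b80d7, a29bbd7, be6a1a0, d1ba8ba}.
Ancestors of 807786c: {1d81451, 289f994, 433e030, 698e6c1, 807786c, 95b80d7, a29bbd7, be6a1a0, d1ba8ba, daaa388}.
Common ancestors: {1d81451, 289f994, 698e6c1, 95b80d7, a29bbd7, be6a1a0, d1ba8ba}.
Among these, be6a1a0 is not an ancestor of any other common ancestor — it is the merge base.

be6a1a0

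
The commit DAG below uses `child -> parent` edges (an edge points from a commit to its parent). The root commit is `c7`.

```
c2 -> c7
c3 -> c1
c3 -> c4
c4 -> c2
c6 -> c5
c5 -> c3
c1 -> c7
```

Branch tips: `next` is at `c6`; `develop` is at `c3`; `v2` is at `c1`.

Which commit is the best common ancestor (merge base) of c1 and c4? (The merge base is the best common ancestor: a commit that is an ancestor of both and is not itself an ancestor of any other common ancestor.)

Ancestors of c1: {c1, c7}.
Ancestors of c4: {c2, c4, c7}.
Common ancestors: {c7}.
The only common ancestor is c7, so it is the merge base.

c7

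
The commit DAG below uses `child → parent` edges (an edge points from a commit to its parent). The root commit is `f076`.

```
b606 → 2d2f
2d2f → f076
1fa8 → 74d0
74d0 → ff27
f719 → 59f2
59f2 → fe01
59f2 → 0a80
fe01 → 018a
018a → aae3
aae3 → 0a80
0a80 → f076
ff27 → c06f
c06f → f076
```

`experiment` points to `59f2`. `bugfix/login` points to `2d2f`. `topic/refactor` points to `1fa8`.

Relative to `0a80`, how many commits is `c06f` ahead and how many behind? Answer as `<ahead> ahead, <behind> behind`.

Reachable from c06f: {c06f, f076}.
Reachable from 0a80: {0a80, f076}.
Only in c06f's history (ahead): {c06f} — 1.
Only in 0a80's history (behind): {0a80} — 1.

1 ahead, 1 behind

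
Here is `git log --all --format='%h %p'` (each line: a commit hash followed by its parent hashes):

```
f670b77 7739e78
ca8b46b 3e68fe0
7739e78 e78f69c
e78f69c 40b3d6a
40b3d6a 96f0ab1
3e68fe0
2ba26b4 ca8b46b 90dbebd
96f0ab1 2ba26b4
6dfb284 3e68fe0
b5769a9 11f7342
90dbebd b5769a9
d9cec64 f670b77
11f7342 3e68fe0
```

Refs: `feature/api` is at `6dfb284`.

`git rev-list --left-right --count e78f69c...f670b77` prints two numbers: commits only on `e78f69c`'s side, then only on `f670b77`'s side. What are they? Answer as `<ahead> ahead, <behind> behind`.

Reachable from e78f69c: {11f7342, 2ba26b4, 3e68fe0, 40b3d6a, 90dbebd, 96f0ab1, b5769a9, ca8b46b, e78f69c}.
Reachable from f670b77: {11f7342, 2ba26b4, 3e68fe0, 40b3d6a, 7739e78, 90dbebd, 96f0ab1, b5769a9, ca8b46b, e78f69c, f670b77}.
Only in e78f69c's history (ahead): {} — 0.
Only in f670b77's history (behind): {7739e78, f670b77} — 2.

0 ahead, 2 behind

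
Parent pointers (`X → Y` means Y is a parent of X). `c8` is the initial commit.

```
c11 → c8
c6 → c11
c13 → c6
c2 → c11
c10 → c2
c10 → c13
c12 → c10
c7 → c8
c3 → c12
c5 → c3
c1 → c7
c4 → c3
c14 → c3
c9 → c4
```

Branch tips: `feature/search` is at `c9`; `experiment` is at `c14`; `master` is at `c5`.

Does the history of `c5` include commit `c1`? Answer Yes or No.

Ancestors of c5: {c10, c11, c12, c13, c2, c3, c5, c6, c8}.
c1 is not in that set, so it is not an ancestor of c5.

No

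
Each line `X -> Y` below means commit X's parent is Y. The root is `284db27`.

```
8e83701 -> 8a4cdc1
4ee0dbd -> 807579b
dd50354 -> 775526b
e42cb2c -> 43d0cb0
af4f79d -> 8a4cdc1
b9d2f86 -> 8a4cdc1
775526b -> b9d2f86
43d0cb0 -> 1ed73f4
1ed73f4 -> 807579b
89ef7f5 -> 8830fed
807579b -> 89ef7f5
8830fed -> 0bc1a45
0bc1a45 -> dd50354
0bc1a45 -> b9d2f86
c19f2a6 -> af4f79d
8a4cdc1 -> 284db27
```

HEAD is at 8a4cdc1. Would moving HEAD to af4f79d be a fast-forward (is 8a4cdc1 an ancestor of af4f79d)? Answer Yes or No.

Yes

A fast-forward from 8a4cdc1 to af4f79d is possible iff 8a4cdc1 is an ancestor of af4f79d.
Ancestors of af4f79d: {284db27, 8a4cdc1, af4f79d}.
8a4cdc1 is among them, so fast-forward is possible.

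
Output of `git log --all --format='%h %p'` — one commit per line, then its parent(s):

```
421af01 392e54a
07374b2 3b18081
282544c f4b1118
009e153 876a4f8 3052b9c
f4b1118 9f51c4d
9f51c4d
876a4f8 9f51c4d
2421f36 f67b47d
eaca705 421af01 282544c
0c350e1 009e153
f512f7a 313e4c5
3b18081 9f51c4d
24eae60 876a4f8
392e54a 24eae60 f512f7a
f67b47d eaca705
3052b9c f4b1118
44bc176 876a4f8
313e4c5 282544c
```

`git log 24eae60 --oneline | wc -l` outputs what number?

Walking parent pointers from 24eae60: reachable set = {24eae60, 876a4f8, 9f51c4d}.
That is 3 commits.

3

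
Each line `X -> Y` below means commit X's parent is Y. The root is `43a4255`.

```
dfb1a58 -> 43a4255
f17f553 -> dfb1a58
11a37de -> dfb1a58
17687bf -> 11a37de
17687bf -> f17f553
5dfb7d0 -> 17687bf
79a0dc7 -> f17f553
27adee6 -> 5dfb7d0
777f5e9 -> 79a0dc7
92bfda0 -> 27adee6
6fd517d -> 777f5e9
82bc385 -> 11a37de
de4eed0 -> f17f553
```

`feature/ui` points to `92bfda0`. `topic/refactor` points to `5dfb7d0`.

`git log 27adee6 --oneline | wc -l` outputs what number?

Walking parent pointers from 27adee6: reachable set = {11a37de, 17687bf, 27adee6, 43a4255, 5dfb7d0, dfb1a58, f17f553}.
That is 7 commits.

7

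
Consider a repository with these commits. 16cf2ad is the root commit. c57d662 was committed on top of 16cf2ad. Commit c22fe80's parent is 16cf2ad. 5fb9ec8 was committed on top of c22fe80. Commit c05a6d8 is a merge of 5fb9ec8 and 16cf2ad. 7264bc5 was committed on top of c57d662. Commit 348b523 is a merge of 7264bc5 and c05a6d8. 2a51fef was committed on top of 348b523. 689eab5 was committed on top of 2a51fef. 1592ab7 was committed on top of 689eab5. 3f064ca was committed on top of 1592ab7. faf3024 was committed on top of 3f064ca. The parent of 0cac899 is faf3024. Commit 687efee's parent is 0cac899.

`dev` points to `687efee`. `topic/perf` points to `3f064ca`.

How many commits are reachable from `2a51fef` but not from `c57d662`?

Reachable from 2a51fef: {16cf2ad, 2a51fef, 348b523, 5fb9ec8, 7264bc5, c05a6d8, c22fe80, c57d662}.
Reachable from c57d662: {16cf2ad, c57d662}.
In 2a51fef's history but not c57d662's: {2a51fef, 348b523, 5fb9ec8, 7264bc5, c05a6d8, c22fe80} — 6 commits.

6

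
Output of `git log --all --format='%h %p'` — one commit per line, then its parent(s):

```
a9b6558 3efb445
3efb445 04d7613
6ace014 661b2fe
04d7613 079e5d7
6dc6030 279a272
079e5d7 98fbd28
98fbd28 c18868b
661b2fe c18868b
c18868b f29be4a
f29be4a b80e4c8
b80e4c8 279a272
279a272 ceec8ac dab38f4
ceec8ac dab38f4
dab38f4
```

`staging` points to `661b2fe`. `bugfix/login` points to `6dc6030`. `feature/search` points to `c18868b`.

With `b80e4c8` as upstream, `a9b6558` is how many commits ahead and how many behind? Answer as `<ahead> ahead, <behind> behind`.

Reachable from a9b6558: {04d7613, 079e5d7, 279a272, 3efb445, 98fbd28, a9b6558, b80e4c8, c18868b, ceec8ac, dab38f4, f29be4a}.
Reachable from b80e4c8: {279a272, b80e4c8, ceec8ac, dab38f4}.
Only in a9b6558's history (ahead): {04d7613, 079e5d7, 3efb445, 98fbd28, a9b6558, c18868b, f29be4a} — 7.
Only in b80e4c8's history (behind): {} — 0.

7 ahead, 0 behind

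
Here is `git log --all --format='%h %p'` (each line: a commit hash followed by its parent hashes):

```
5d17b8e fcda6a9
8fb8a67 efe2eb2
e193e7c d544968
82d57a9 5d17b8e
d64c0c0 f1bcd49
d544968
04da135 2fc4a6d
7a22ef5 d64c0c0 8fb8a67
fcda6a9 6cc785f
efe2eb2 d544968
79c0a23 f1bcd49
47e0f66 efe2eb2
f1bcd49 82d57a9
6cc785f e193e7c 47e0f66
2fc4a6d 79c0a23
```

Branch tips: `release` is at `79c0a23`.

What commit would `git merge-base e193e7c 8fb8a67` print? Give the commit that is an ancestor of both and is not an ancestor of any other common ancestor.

d544968

Ancestors of e193e7c: {d544968, e193e7c}.
Ancestors of 8fb8a67: {8fb8a67, d544968, efe2eb2}.
Common ancestors: {d544968}.
The only common ancestor is d544968, so it is the merge base.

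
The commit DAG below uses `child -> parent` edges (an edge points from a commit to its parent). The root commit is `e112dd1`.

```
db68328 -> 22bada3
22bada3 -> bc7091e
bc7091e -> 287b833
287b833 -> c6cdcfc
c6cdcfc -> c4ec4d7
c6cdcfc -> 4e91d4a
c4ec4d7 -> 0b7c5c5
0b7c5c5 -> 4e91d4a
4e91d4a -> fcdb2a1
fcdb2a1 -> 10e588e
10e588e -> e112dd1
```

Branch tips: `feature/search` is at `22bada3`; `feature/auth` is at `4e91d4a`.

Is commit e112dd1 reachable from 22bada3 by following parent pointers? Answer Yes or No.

Yes

Ancestors of 22bada3 (commits reachable by following parents): {0b7c5c5, 10e588e, 22bada3, 287b833, 4e91d4a, bc7091e, c4ec4d7, c6cdcfc, e112dd1, fcdb2a1}.
e112dd1 is in that set, so it is an ancestor of 22bada3.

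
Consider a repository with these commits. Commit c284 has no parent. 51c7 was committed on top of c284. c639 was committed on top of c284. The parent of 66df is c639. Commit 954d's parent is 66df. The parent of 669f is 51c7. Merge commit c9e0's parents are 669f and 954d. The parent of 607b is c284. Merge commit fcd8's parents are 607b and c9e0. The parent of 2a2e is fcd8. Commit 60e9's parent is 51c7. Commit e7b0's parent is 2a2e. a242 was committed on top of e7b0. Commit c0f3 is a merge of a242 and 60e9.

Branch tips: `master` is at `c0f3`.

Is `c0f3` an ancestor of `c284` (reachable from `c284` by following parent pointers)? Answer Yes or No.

Ancestors of c284: {c284}.
c0f3 is not in that set, so it is not an ancestor of c284.

No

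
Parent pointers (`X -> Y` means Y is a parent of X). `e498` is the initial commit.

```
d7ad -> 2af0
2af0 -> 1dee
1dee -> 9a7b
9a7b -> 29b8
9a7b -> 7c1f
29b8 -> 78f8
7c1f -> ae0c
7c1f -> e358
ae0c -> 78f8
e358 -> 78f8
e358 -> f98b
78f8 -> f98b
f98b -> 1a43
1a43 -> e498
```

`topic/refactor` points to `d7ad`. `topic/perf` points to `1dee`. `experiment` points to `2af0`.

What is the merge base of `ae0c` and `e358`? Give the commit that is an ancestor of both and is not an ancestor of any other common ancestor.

Ancestors of ae0c: {1a43, 78f8, ae0c, e498, f98b}.
Ancestors of e358: {1a43, 78f8, e358, e498, f98b}.
Common ancestors: {1a43, 78f8, e498, f98b}.
Among these, 78f8 is not an ancestor of any other common ancestor — it is the merge base.

78f8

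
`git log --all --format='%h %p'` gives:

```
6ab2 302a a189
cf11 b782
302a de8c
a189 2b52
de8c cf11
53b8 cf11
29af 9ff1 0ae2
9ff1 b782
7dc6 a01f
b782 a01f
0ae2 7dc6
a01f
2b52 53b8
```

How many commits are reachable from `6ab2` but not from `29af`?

Reachable from 6ab2: {2b52, 302a, 53b8, 6ab2, a01f, a189, b782, cf11, de8c}.
Reachable from 29af: {0ae2, 29af, 7dc6, 9ff1, a01f, b782}.
In 6ab2's history but not 29af's: {2b52, 302a, 53b8, 6ab2, a189, cf11, de8c} — 7 commits.

7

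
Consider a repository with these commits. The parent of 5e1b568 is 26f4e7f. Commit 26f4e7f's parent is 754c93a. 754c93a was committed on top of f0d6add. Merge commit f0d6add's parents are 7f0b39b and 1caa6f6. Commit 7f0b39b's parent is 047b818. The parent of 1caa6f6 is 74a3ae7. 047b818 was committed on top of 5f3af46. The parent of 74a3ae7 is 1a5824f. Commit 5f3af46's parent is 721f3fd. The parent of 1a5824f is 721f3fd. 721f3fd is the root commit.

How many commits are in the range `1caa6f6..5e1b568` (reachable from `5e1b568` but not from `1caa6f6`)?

7

Reachable from 5e1b568: {047b818, 1a5824f, 1caa6f6, 26f4e7f, 5e1b568, 5f3af46, 721f3fd, 74a3ae7, 754c93a, 7f0b39b, f0d6add}.
Reachable from 1caa6f6: {1a5824f, 1caa6f6, 721f3fd, 74a3ae7}.
In 5e1b568's history but not 1caa6f6's: {047b818, 26f4e7f, 5e1b568, 5f3af46, 754c93a, 7f0b39b, f0d6add} — 7 commits.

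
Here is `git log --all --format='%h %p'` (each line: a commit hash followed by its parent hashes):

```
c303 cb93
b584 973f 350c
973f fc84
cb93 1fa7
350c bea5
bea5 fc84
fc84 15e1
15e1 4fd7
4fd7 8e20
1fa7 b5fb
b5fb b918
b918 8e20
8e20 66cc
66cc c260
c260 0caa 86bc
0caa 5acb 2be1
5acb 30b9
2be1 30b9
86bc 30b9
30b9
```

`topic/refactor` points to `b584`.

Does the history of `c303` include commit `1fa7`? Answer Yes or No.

Ancestors of c303 (commits reachable by following parents): {0caa, 1fa7, 2be1, 30b9, 5acb, 66cc, 86bc, 8e20, b5fb, b918, c260, c303, cb93}.
1fa7 is in that set, so it is an ancestor of c303.

Yes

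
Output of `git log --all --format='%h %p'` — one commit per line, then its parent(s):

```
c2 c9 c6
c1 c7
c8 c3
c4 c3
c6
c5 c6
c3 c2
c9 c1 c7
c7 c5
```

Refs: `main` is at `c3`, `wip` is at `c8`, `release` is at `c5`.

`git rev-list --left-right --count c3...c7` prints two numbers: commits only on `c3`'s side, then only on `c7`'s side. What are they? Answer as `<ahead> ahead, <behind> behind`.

4 ahead, 0 behind

Reachable from c3: {c1, c2, c3, c5, c6, c7, c9}.
Reachable from c7: {c5, c6, c7}.
Only in c3's history (ahead): {c1, c2, c3, c9} — 4.
Only in c7's history (behind): {} — 0.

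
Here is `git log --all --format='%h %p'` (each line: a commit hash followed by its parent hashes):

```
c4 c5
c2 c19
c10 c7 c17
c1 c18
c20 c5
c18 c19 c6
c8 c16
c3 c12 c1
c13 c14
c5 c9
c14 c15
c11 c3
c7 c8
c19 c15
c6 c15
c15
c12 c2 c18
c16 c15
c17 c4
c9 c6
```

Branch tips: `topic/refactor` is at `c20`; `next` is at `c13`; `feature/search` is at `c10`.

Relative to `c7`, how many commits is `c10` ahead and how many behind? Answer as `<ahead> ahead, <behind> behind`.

Reachable from c10: {c10, c15, c16, c17, c4, c5, c6, c7, c8, c9}.
Reachable from c7: {c15, c16, c7, c8}.
Only in c10's history (ahead): {c10, c17, c4, c5, c6, c9} — 6.
Only in c7's history (behind): {} — 0.

6 ahead, 0 behind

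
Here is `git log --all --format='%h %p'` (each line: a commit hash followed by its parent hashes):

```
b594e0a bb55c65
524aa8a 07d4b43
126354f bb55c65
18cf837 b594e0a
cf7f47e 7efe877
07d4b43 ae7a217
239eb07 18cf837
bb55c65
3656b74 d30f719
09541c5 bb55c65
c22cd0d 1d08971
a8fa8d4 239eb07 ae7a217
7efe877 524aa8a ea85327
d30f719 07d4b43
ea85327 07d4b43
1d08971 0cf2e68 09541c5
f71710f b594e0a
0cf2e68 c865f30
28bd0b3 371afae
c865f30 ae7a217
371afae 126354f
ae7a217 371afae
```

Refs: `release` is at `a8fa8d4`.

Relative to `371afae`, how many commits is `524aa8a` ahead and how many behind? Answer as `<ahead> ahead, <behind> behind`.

Reachable from 524aa8a: {07d4b43, 126354f, 371afae, 524aa8a, ae7a217, bb55c65}.
Reachable from 371afae: {126354f, 371afae, bb55c65}.
Only in 524aa8a's history (ahead): {07d4b43, 524aa8a, ae7a217} — 3.
Only in 371afae's history (behind): {} — 0.

3 ahead, 0 behind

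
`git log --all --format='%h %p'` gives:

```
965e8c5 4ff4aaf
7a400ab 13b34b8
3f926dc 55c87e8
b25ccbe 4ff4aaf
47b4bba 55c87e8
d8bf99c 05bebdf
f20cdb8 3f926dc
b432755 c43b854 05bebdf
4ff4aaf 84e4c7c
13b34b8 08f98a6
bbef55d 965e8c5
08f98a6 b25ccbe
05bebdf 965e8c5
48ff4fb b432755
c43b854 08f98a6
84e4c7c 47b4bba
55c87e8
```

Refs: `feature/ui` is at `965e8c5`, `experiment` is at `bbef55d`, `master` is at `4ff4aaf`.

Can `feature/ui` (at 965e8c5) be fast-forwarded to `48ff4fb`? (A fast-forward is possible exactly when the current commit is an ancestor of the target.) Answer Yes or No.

A fast-forward from 965e8c5 to 48ff4fb is possible iff 965e8c5 is an ancestor of 48ff4fb.
Ancestors of 48ff4fb: {05bebdf, 08f98a6, 47b4bba, 48ff4fb, 4ff4aaf, 55c87e8, 84e4c7c, 965e8c5, b25ccbe, b432755, c43b854}.
965e8c5 is among them, so fast-forward is possible.

Yes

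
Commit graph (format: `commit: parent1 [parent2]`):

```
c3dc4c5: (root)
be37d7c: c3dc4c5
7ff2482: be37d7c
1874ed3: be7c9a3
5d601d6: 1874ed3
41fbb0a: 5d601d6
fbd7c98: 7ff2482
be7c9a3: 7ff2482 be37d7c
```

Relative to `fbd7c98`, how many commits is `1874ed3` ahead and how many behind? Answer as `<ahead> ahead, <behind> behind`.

2 ahead, 1 behind

Reachable from 1874ed3: {1874ed3, 7ff2482, be37d7c, be7c9a3, c3dc4c5}.
Reachable from fbd7c98: {7ff2482, be37d7c, c3dc4c5, fbd7c98}.
Only in 1874ed3's history (ahead): {1874ed3, be7c9a3} — 2.
Only in fbd7c98's history (behind): {fbd7c98} — 1.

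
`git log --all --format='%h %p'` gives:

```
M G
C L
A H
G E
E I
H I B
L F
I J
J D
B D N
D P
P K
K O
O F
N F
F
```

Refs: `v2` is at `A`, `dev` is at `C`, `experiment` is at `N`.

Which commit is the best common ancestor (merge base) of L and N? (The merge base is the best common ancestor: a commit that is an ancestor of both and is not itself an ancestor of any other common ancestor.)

Ancestors of L: {F, L}.
Ancestors of N: {F, N}.
Common ancestors: {F}.
The only common ancestor is F, so it is the merge base.

F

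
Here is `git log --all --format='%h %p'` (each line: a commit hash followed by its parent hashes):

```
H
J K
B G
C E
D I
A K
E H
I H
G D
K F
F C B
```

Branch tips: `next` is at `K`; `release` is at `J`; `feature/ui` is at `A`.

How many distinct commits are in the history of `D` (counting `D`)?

3

Walking parent pointers from D: reachable set = {D, H, I}.
That is 3 commits.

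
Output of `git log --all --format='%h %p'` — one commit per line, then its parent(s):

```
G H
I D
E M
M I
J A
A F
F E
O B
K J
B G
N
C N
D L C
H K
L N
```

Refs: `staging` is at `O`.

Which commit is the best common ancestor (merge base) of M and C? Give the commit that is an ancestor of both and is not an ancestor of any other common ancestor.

C

Ancestors of M: {C, D, I, L, M, N}.
Ancestors of C: {C, N}.
Common ancestors: {C, N}.
Among these, C is not an ancestor of any other common ancestor — it is the merge base.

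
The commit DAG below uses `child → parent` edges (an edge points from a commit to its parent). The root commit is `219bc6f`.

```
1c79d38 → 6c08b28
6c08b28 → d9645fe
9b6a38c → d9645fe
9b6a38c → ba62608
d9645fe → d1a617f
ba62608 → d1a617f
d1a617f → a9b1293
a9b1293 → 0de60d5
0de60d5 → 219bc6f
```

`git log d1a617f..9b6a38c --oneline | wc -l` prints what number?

3

Reachable from 9b6a38c: {0de60d5, 219bc6f, 9b6a38c, a9b1293, ba62608, d1a617f, d9645fe}.
Reachable from d1a617f: {0de60d5, 219bc6f, a9b1293, d1a617f}.
In 9b6a38c's history but not d1a617f's: {9b6a38c, ba62608, d9645fe} — 3 commits.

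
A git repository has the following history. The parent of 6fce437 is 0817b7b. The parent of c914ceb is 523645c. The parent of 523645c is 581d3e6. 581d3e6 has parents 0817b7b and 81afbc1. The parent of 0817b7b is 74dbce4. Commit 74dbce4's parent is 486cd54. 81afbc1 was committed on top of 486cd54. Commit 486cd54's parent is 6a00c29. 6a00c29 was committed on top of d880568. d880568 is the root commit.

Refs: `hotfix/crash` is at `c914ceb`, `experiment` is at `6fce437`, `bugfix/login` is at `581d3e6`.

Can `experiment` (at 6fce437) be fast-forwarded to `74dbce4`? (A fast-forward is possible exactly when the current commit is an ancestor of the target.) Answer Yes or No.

No

A fast-forward from 6fce437 to 74dbce4 is possible iff 6fce437 is an ancestor of 74dbce4.
Ancestors of 74dbce4: {486cd54, 6a00c29, 74dbce4, d880568}.
6fce437 is not among them, so fast-forward is not possible.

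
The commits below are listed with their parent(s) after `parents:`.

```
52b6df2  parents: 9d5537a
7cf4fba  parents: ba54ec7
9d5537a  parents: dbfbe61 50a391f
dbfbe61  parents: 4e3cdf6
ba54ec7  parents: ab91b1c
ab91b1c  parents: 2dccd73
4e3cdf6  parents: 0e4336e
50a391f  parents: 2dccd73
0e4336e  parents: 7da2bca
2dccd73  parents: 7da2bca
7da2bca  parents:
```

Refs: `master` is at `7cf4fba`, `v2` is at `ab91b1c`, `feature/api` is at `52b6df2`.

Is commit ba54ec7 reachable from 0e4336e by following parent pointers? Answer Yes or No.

No

Ancestors of 0e4336e: {0e4336e, 7da2bca}.
ba54ec7 is not in that set, so it is not an ancestor of 0e4336e.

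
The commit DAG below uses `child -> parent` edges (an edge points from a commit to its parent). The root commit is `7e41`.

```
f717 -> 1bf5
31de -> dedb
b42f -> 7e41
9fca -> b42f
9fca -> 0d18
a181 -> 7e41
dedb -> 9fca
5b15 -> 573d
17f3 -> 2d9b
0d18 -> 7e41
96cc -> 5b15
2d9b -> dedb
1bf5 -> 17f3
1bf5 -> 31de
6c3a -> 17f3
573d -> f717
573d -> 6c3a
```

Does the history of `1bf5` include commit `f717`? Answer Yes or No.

No

Ancestors of 1bf5: {0d18, 17f3, 1bf5, 2d9b, 31de, 7e41, 9fca, b42f, dedb}.
f717 is not in that set, so it is not an ancestor of 1bf5.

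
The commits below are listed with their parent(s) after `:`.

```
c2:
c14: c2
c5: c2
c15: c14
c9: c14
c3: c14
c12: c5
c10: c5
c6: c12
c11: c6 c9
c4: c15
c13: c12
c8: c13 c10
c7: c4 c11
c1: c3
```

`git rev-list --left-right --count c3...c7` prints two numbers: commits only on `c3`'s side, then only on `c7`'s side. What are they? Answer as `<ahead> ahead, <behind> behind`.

Reachable from c3: {c14, c2, c3}.
Reachable from c7: {c11, c12, c14, c15, c2, c4, c5, c6, c7, c9}.
Only in c3's history (ahead): {c3} — 1.
Only in c7's history (behind): {c11, c12, c15, c4, c5, c6, c7, c9} — 8.

1 ahead, 8 behind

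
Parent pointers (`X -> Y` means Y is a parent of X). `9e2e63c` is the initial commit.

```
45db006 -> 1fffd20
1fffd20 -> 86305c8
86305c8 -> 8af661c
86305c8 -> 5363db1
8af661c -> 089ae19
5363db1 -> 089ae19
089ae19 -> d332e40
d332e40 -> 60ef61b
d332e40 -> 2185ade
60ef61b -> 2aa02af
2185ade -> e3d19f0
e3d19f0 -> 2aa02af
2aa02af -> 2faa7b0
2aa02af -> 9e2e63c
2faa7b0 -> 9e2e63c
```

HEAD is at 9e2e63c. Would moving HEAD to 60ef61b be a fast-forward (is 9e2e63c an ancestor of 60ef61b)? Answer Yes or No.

A fast-forward from 9e2e63c to 60ef61b is possible iff 9e2e63c is an ancestor of 60ef61b.
Ancestors of 60ef61b: {2aa02af, 2faa7b0, 60ef61b, 9e2e63c}.
9e2e63c is among them, so fast-forward is possible.

Yes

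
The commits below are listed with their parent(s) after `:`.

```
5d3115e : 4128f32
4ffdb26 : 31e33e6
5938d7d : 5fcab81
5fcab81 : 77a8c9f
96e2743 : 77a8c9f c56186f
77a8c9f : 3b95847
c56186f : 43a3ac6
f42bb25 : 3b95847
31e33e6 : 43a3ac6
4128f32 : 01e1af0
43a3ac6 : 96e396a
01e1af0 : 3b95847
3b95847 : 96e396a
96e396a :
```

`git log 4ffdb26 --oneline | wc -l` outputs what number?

Walking parent pointers from 4ffdb26: reachable set = {31e33e6, 43a3ac6, 4ffdb26, 96e396a}.
That is 4 commits.

4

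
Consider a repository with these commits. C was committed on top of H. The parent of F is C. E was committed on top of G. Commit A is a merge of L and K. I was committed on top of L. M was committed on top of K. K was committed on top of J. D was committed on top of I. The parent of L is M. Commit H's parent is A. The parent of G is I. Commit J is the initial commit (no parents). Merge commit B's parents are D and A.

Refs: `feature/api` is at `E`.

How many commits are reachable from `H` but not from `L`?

2

Reachable from H: {A, H, J, K, L, M}.
Reachable from L: {J, K, L, M}.
In H's history but not L's: {A, H} — 2 commits.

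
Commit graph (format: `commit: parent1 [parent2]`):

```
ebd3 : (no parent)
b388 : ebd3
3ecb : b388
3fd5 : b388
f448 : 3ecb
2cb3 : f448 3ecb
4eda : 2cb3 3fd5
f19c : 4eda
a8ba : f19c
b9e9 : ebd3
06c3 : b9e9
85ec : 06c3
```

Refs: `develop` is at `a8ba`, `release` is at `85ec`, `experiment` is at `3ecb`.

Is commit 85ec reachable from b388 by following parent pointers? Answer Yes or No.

Ancestors of b388: {b388, ebd3}.
85ec is not in that set, so it is not an ancestor of b388.

No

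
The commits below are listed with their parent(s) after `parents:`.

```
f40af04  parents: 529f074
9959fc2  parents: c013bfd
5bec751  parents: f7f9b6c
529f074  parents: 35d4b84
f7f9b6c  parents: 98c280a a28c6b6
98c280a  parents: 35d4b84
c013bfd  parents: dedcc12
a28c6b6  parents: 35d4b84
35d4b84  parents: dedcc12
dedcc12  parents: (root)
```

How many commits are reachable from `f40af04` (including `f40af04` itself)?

Walking parent pointers from f40af04: reachable set = {35d4b84, 529f074, dedcc12, f40af04}.
That is 4 commits.

4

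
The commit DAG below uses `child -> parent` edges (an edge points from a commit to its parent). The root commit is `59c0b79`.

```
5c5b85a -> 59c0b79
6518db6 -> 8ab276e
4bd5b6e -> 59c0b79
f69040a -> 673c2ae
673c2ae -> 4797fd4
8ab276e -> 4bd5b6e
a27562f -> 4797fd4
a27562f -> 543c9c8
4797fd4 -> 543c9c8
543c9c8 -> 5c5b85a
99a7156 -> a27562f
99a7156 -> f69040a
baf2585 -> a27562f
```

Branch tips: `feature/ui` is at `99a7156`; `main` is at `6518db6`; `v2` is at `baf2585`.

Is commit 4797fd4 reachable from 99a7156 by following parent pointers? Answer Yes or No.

Ancestors of 99a7156 (commits reachable by following parents): {4797fd4, 543c9c8, 59c0b79, 5c5b85a, 673c2ae, 99a7156, a27562f, f69040a}.
4797fd4 is in that set, so it is an ancestor of 99a7156.

Yes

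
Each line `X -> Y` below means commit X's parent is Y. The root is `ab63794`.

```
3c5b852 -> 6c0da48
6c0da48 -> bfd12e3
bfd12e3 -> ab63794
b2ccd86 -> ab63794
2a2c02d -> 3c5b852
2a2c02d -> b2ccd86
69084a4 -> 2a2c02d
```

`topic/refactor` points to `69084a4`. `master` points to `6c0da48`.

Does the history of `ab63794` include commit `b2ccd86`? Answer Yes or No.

No

Ancestors of ab63794: {ab63794}.
b2ccd86 is not in that set, so it is not an ancestor of ab63794.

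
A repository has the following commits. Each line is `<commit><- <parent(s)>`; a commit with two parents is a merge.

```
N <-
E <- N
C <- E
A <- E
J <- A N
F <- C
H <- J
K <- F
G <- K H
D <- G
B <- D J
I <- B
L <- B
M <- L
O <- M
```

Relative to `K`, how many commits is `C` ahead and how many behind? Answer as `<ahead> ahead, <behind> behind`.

0 ahead, 2 behind

Reachable from C: {C, E, N}.
Reachable from K: {C, E, F, K, N}.
Only in C's history (ahead): {} — 0.
Only in K's history (behind): {F, K} — 2.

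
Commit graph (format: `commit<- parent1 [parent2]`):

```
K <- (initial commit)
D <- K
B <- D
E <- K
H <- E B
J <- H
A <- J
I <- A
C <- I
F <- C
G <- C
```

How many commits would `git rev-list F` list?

10

Walking parent pointers from F: reachable set = {A, B, C, D, E, F, H, I, J, K}.
That is 10 commits.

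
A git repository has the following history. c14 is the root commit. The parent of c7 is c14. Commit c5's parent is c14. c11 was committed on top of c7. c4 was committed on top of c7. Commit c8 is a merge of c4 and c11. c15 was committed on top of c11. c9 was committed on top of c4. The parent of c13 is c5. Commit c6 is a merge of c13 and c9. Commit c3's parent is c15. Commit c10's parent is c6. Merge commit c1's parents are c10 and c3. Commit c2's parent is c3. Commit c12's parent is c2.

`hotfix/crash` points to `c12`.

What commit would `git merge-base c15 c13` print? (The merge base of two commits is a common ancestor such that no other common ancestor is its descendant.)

Ancestors of c15: {c11, c14, c15, c7}.
Ancestors of c13: {c13, c14, c5}.
Common ancestors: {c14}.
The only common ancestor is c14, so it is the merge base.

c14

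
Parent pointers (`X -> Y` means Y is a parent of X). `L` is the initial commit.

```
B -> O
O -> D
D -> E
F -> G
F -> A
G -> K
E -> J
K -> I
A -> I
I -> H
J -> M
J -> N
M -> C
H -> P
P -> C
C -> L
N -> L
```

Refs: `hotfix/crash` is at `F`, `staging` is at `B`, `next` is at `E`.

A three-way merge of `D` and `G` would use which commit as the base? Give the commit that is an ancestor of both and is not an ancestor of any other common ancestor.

C

Ancestors of D: {C, D, E, J, L, M, N}.
Ancestors of G: {C, G, H, I, K, L, P}.
Common ancestors: {C, L}.
Among these, C is not an ancestor of any other common ancestor — it is the merge base.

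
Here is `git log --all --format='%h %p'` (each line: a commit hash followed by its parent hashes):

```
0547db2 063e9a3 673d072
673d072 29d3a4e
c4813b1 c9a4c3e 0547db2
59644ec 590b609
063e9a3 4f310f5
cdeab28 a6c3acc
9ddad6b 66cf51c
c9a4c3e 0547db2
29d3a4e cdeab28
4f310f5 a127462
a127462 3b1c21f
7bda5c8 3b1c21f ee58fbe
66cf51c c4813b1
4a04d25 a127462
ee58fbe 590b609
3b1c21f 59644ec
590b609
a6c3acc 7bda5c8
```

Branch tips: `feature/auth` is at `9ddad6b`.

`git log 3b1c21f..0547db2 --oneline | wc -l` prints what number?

10

Reachable from 0547db2: {0547db2, 063e9a3, 29d3a4e, 3b1c21f, 4f310f5, 590b609, 59644ec, 673d072, 7bda5c8, a127462, a6c3acc, cdeab28, ee58fbe}.
Reachable from 3b1c21f: {3b1c21f, 590b609, 59644ec}.
In 0547db2's history but not 3b1c21f's: {0547db2, 063e9a3, 29d3a4e, 4f310f5, 673d072, 7bda5c8, a127462, a6c3acc, cdeab28, ee58fbe} — 10 commits.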